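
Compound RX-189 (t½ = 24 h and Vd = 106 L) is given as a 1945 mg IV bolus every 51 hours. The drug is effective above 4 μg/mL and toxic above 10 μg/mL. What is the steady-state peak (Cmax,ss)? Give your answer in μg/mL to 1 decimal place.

Over one 51-h interval, 51/24 ≈ 2.125 half-lives elapse, leaving f ≈ 0.2293 of each dose.
Accumulation ratio R = 1/(1 − f) ≈ 1/0.7707 ≈ 1.2975.
Single-dose peak C₀ = D/Vd = 1945/106 ≈ 18.349 μg/mL.
Steady-state peak Cmax,ss = C₀·R ≈ 18.349 × 1.2975 ≈ 23.808 μg/mL.
Peak 23.8 μg/mL vs MTC 10 μg/mL: exceeds toxic threshold.

23.8 μg/mL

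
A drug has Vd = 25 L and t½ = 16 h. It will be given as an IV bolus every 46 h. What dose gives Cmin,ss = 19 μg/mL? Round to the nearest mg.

τ/t½ = 46/16 ≈ 2.875, so f = (1/2)^(46/16) ≈ 0.136313.
Cmin,ss = (D/Vd)·f/(1−f), so D = Cmin,ss·Vd·(1−f)/f.
D = 19 × 25 × (1−f)/f ≈ 19 × 25 × 6.33606 ≈ 3009.63 mg.

3010 mg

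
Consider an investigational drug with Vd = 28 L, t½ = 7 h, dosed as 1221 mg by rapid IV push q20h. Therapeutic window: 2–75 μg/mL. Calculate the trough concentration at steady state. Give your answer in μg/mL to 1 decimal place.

Over one 20-h interval, 20/7 ≈ 2.8571 half-lives elapse, leaving f ≈ 0.1380 of each dose.
Accumulation ratio R = 1/(1 − f) ≈ 1/0.8620 ≈ 1.1601.
Single-dose peak C₀ = D/Vd = 1221/28 ≈ 43.607 μg/mL.
Cmax,ss = C₀/(1 − f) ≈ 43.607/0.8620 ≈ 50.588 μg/mL.
Steady-state trough Cmin,ss = Cmax,ss·f ≈ 50.588 × 0.1380 ≈ 6.981 μg/mL.
Trough 7.0 μg/mL vs MEC 2 μg/mL: adequate.

7.0 μg/mL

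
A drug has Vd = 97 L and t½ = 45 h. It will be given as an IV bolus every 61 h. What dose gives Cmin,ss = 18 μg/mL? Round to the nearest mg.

2722 mg

τ/t½ = 61/45 ≈ 1.3556, so f = (1/2)^(61/45) ≈ 0.390784.
Cmin,ss = (D/Vd)·f/(1−f), so D = Cmin,ss·Vd·(1−f)/f.
D = 18 × 97 × (1−f)/f ≈ 18 × 97 × 1.55896 ≈ 2721.94 mg.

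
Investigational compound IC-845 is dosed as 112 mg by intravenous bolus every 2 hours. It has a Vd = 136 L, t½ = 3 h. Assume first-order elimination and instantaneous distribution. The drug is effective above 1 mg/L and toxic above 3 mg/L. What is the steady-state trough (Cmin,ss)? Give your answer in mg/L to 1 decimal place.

1.4 mg/L

Over one 2-h interval, 2/3 ≈ 0.66667 half-lives elapse, leaving f ≈ 0.6300 of each dose.
Single-dose peak C₀ = D/Vd = 112/136 ≈ 0.824 mg/L.
Steady-state trough Cmin,ss = C₀·f/(1−f) ≈ 0.824 × 0.6300/0.3700 ≈ 1.403 mg/L.
Trough 1.4 mg/L vs MEC 1 mg/L: adequate.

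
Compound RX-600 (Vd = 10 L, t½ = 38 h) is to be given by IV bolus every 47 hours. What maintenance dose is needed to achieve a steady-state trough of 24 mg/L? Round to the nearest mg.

τ/t½ = 47/38 ≈ 1.2368, so f = (1/2)^(47/38) ≈ 0.424300.
Cmin,ss = (D/Vd)·f/(1−f), so D = Cmin,ss·Vd·(1−f)/f.
D = 24 × 10 × (1−f)/f ≈ 24 × 10 × 1.35682 ≈ 325.64 mg.

326 mg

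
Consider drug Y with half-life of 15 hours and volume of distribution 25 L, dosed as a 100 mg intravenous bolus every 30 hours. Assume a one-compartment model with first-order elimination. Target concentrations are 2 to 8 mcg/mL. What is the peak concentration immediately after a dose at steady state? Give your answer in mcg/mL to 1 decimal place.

5.3 mcg/mL

The dosing interval is 2 half-lives, so f = 2^(−2) = 0.25.
Accumulation ratio R = 1/(1 − f) = 1/0.75 = 4/3.
Single-dose peak C₀ = D/Vd = 100/25 = 4 mcg/mL.
Steady-state peak Cmax,ss = C₀·R = 4 × 4/3 ≈ 5.333 mcg/mL.
Peak 5.3 mcg/mL vs MTC 8 mcg/mL: below toxic threshold.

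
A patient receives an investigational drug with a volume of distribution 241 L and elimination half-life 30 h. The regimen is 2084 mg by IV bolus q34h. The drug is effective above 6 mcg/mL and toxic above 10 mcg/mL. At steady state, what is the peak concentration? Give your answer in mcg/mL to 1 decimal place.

k = ln2/t½ = ln2/30 ≈ 0.023105 h⁻¹; fraction remaining f = e^(−kτ) = e^(−0.023105×34) ≈ 0.4559.
At steady state, accumulation factor R = 1/(1 − e^(−kτ)) ≈ 1.8379.
Each bolus raises the concentration by D/Vd = 2084/241 ≈ 8.647 mcg/mL.
Steady-state peak Cmax,ss = C₀·R ≈ 8.647 × 1.8379 ≈ 15.892 mcg/mL.
Peak 15.9 mcg/mL vs MTC 10 mcg/mL: exceeds toxic threshold.

15.9 mcg/mL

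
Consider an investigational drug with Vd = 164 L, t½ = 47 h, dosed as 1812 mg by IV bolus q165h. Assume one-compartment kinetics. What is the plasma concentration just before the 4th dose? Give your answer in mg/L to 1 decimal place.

1.1 mg/L

f = (1/2)^(τ/t½) = (1/2)^(165/47) ≈ 0.0877.
C₀ = D/Vd = 1812/164 ≈ 11.049 mg/L.
Before the 4th dose, 3 doses have been given. Superposition: Cmin = C₀·(f + f² + … + f^3).
≈ 11.049 × (0.0877 + 0.0077 + 0.0007) ≈ 11.049 × 0.0961 ≈ 1.062 mg/L.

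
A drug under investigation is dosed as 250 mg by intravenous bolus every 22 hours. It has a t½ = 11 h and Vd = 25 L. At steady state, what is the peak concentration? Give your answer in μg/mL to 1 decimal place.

13.3 μg/mL

τ = 22 h = 2 half-lives, so f = (1/2)^2 = 0.25.
At steady state, R = 1/(1 − 0.25) = 4/3.
Single-dose peak C₀ = D/Vd = 250/25 = 10 μg/mL.
Steady-state peak Cmax,ss = C₀·R = 10 × 4/3 ≈ 13.333 μg/mL.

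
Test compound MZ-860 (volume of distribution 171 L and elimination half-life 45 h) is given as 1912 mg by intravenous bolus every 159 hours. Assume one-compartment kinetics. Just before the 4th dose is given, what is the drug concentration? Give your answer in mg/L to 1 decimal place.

1.1 mg/L

f = (1/2)^(τ/t½) = (1/2)^(159/45) ≈ 0.0864.
C₀ = D/Vd = 1912/171 ≈ 11.181 mg/L.
Before the 4th dose, 3 doses have been given. Superposition: Cmin = C₀·(f + f² + … + f^3).
≈ 11.181 × (0.0864 + 0.0075 + 0.0006) ≈ 11.181 × 0.0945 ≈ 1.057 mg/L.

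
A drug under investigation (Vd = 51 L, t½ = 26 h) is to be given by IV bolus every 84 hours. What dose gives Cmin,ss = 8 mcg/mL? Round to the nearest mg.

τ/t½ = 84/26 ≈ 3.2308, so f = (1/2)^(84/26) ≈ 0.106523.
Cmin,ss = (D/Vd)·f/(1−f), so D = Cmin,ss·Vd·(1−f)/f.
D = 8 × 51 × (1−f)/f ≈ 8 × 51 × 8.38764 ≈ 3422.16 mg.

3422 mg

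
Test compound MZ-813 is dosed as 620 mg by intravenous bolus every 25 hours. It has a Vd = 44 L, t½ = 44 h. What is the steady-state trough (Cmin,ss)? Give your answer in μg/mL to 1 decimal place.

τ/t½ = 25/44 ≈ 0.56818, so fraction remaining f = (1/2)^(25/44) ≈ 0.6745.
Accumulation ratio R = 1/(1 − f) ≈ 1/0.3255 ≈ 3.0722.
Each bolus raises the concentration by D/Vd = 620/44 ≈ 14.091 μg/mL.
Steady-state peak Cmax,ss = C₀·R ≈ 14.091 × 3.0722 ≈ 43.290 μg/mL.
One interval later, Cmin,ss = Cmax,ss·e^(−kτ) ≈ 43.290 × 0.6745 ≈ 29.199 μg/mL.

29.2 μg/mL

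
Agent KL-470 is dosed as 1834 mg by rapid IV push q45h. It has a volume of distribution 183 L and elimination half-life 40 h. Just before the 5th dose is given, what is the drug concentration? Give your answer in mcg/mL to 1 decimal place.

f = (1/2)^(τ/t½) = (1/2)^(45/40) ≈ 0.4585.
C₀ = D/Vd = 1834/183 ≈ 10.022 mcg/mL.
Before the 5th dose, 4 doses have been given. Superposition: Cmin = C₀·(f + f² + … + f^4).
≈ 10.022 × (0.4585 + 0.2102 + 0.0964 + 0.0442) ≈ 10.022 × 0.8093 ≈ 8.111 mcg/mL.

8.1 mcg/mL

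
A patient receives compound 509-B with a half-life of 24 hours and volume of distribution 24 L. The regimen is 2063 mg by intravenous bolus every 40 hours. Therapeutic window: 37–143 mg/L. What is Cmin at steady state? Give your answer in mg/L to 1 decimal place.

τ/t½ = 40/24 ≈ 1.6667, so fraction remaining f = (1/2)^(40/24) ≈ 0.3150.
Single-dose peak C₀ = D/Vd = 2063/24 ≈ 85.958 mg/L.
Steady-state trough Cmin,ss = C₀·f/(1−f) ≈ 85.958 × 0.3150/0.6850 ≈ 39.528 mg/L.
Trough 39.5 mg/L vs MEC 37 mg/L: adequate.

39.5 mg/L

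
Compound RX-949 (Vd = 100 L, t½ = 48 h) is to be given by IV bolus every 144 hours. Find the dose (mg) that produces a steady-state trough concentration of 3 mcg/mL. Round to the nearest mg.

τ/t½ = 144/48 ≈ 3, so f = (1/2)^(144/48) ≈ 0.125000.
Cmin,ss = (D/Vd)·f/(1−f), so D = Cmin,ss·Vd·(1−f)/f.
D = 3 × 100 × (1−f)/f ≈ 3 × 100 × 7.00000 ≈ 2100.00 mg.

2100 mg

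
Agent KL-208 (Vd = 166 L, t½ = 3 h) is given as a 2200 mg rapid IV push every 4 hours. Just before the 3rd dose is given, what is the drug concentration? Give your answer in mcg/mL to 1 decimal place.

f = (1/2)^(τ/t½) = (1/2)^(4/3) ≈ 0.3969.
C₀ = D/Vd = 2200/166 ≈ 13.253 mcg/mL.
Before the 3rd dose, 2 doses have been given. Superposition: Cmin = C₀·(f + f²).
≈ 13.253 × (0.3969 + 0.1575) ≈ 13.253 × 0.5544 ≈ 7.347 mcg/mL.

7.3 mcg/mL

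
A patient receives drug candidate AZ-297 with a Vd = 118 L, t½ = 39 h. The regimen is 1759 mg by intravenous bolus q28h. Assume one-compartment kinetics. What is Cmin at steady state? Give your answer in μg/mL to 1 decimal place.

23.1 μg/mL

k = ln2/t½ = ln2/39 ≈ 0.017773 h⁻¹; fraction remaining f = e^(−kτ) = e^(−0.017773×28) ≈ 0.6080.
Accumulation ratio R = 1/(1 − f) ≈ 1/0.3920 ≈ 2.5510.
Each bolus raises the concentration by D/Vd = 1759/118 ≈ 14.907 μg/mL.
Cmax,ss = C₀/(1 − f) ≈ 14.907/0.3920 ≈ 38.028 μg/mL.
One interval later, Cmin,ss = Cmax,ss·e^(−kτ) ≈ 38.028 × 0.6080 ≈ 23.121 μg/mL.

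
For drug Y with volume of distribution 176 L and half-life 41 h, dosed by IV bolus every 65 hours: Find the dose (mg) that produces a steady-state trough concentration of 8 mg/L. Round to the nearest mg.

2817 mg

τ/t½ = 65/41 ≈ 1.5854, so f = (1/2)^(65/41) ≈ 0.333240.
Cmin,ss = (D/Vd)·f/(1−f), so D = Cmin,ss·Vd·(1−f)/f.
D = 8 × 176 × (1−f)/f ≈ 8 × 176 × 2.00084 ≈ 2817.18 mg.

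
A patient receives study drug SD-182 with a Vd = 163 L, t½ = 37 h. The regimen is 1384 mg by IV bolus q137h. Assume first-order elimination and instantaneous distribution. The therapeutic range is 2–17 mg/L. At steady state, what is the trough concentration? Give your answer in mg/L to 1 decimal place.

0.7 mg/L

Over one 137-h interval, 137/37 ≈ 3.7027 half-lives elapse, leaving f ≈ 0.0768 of each dose.
Each bolus raises the concentration by D/Vd = 1384/163 ≈ 8.491 mg/L.
Steady-state trough Cmin,ss = C₀·f/(1−f) ≈ 8.491 × 0.0768/0.9232 ≈ 0.706 mg/L.
Trough 0.7 mg/L vs MEC 2 mg/L: subtherapeutic.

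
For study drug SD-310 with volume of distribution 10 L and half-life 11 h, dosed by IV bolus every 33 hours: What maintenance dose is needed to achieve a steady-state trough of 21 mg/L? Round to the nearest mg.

τ/t½ = 33/11 ≈ 3, so f = (1/2)^(33/11) ≈ 0.125000.
Cmin,ss = (D/Vd)·f/(1−f), so D = Cmin,ss·Vd·(1−f)/f.
D = 21 × 10 × (1−f)/f ≈ 21 × 10 × 7.00000 ≈ 1470.00 mg.

1470 mg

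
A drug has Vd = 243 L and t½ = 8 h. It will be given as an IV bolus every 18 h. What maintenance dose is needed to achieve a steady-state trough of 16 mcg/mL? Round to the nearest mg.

τ/t½ = 18/8 ≈ 2.25, so f = (1/2)^(18/8) ≈ 0.210224.
Cmin,ss = (D/Vd)·f/(1−f), so D = Cmin,ss·Vd·(1−f)/f.
D = 16 × 243 × (1−f)/f ≈ 16 × 243 × 3.75683 ≈ 14606.56 mg.

14607 mg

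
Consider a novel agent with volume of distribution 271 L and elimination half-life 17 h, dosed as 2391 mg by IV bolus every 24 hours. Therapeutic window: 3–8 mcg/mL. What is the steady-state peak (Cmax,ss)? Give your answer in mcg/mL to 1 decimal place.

Over one 24-h interval, 24/17 ≈ 1.4118 half-lives elapse, leaving f ≈ 0.3759 of each dose.
Accumulation ratio R = 1/(1 − f) ≈ 1/0.6241 ≈ 1.6023.
Each bolus raises the concentration by D/Vd = 2391/271 ≈ 8.823 mcg/mL.
Steady-state peak Cmax,ss = C₀·R ≈ 8.823 × 1.6023 ≈ 14.137 mcg/mL.
Peak 14.1 mcg/mL vs MTC 8 mcg/mL: exceeds toxic threshold.

14.1 mcg/mL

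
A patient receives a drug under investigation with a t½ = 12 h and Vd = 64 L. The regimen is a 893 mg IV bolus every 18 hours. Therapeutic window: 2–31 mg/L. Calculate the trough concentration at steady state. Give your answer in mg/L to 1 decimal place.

Over one 18-h interval, 18/12 ≈ 1.5 half-lives elapse, leaving f ≈ 0.3536 of each dose.
At steady state, accumulation factor R = 1/(1 − e^(−kτ)) ≈ 1.5470.
Each bolus raises the concentration by D/Vd = 893/64 ≈ 13.953 mg/L.
Steady-state peak Cmax,ss = C₀·R ≈ 13.953 × 1.5470 ≈ 21.585 mg/L.
Steady-state trough Cmin,ss = Cmax,ss·f ≈ 21.585 × 0.3536 ≈ 7.632 mg/L.
Trough 7.6 mg/L vs MEC 2 mg/L: adequate.

7.6 mg/L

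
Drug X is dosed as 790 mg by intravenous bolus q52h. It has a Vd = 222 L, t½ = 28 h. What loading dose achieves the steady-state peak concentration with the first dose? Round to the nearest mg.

1091 mg

f = (1/2)^(52/28) ≈ 0.276022; accumulation ratio R = 1/(1−f) ≈ 1.38126.
Loading dose to hit Cmax,ss on first dose: D_load = D_maint·R ≈ 790 × 1.38126 ≈ 1091.20 mg.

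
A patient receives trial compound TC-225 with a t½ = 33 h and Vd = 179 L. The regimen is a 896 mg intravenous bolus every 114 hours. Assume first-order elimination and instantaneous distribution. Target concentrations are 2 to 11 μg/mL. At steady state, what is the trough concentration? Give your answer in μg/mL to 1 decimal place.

0.5 μg/mL

τ/t½ = 114/33 ≈ 3.4545, so fraction remaining f = (1/2)^(114/33) ≈ 0.0912.
Each bolus raises the concentration by D/Vd = 896/179 ≈ 5.006 μg/mL.
Steady-state trough Cmin,ss = C₀·f/(1−f) ≈ 5.006 × 0.0912/0.9088 ≈ 0.502 μg/mL.
Trough 0.5 μg/mL vs MEC 2 μg/mL: subtherapeutic.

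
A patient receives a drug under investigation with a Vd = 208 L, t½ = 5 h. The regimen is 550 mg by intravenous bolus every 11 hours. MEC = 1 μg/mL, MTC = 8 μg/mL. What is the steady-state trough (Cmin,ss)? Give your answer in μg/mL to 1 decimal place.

0.7 μg/mL

Over one 11-h interval, 11/5 ≈ 2.2 half-lives elapse, leaving f ≈ 0.2176 of each dose.
At steady state, accumulation factor R = 1/(1 − e^(−kτ)) ≈ 1.2781.
Each bolus raises the concentration by D/Vd = 550/208 ≈ 2.644 μg/mL.
Steady-state peak Cmax,ss = C₀·R ≈ 2.644 × 1.2781 ≈ 3.379 μg/mL.
Steady-state trough Cmin,ss = Cmax,ss·f ≈ 3.379 × 0.2176 ≈ 0.735 μg/mL.
Trough 0.7 μg/mL vs MEC 1 μg/mL: subtherapeutic.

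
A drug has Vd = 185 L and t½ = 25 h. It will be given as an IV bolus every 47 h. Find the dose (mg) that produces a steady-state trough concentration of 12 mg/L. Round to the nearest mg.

τ/t½ = 47/25 ≈ 1.88, so f = (1/2)^(47/25) ≈ 0.271684.
Cmin,ss = (D/Vd)·f/(1−f), so D = Cmin,ss·Vd·(1−f)/f.
D = 12 × 185 × (1−f)/f ≈ 12 × 185 × 2.68075 ≈ 5951.27 mg.

5951 mg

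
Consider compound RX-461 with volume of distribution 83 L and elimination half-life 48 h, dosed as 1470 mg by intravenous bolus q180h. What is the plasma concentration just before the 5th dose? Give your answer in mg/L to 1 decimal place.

f = (1/2)^(τ/t½) = (1/2)^(180/48) ≈ 0.0743.
C₀ = D/Vd = 1470/83 ≈ 17.711 mg/L.
Before the 5th dose, 4 doses have been given. Superposition: Cmin = C₀·(f + f² + … + f^4).
≈ 17.711 × (0.0743 + 0.0055 + 0.0004 + 0.0000) ≈ 17.711 × 0.0802 ≈ 1.420 mg/L.

1.4 mg/L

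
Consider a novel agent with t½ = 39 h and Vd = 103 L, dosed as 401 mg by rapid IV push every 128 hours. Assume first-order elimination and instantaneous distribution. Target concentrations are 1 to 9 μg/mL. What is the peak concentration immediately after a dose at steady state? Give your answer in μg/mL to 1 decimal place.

k = ln2/t½ = ln2/39 ≈ 0.017773 h⁻¹; fraction remaining f = e^(−kτ) = e^(−0.017773×128) ≈ 0.1028.
At steady state, accumulation factor R = 1/(1 − e^(−kτ)) ≈ 1.1146.
Each bolus raises the concentration by D/Vd = 401/103 ≈ 3.893 μg/mL.
Steady-state peak Cmax,ss = C₀·R ≈ 3.893 × 1.1146 ≈ 4.339 μg/mL.
Peak 4.3 μg/mL vs MTC 9 μg/mL: below toxic threshold.

4.3 μg/mL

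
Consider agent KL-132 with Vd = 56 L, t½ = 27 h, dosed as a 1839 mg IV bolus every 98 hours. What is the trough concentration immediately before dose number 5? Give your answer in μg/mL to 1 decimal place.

f = (1/2)^(τ/t½) = (1/2)^(98/27) ≈ 0.0808.
C₀ = D/Vd = 1839/56 ≈ 32.839 μg/mL.
Before the 5th dose, 4 doses have been given. Superposition: Cmin = C₀·(f + f² + … + f^4).
≈ 32.839 × (0.0808 + 0.0065 + 0.0005 + 0.0000) ≈ 32.839 × 0.0878 ≈ 2.883 μg/mL.

2.9 μg/mL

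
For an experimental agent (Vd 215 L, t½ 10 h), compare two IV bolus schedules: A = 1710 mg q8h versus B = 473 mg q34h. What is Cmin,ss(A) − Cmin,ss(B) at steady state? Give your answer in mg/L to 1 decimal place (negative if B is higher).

10.5 mg/L

Regimen A: f = (1/2)^(8/10) ≈ 0.5743; Cmin,ss = (1710/215)·f/(1−f) ≈ 10.730 mg/L.
Regimen B: f = (1/2)^(34/10) ≈ 0.0947; Cmin,ss = (473/215)·f/(1−f) ≈ 0.230 mg/L.
Difference ≈ 10.730 − 0.230 ≈ 10.500 mg/L.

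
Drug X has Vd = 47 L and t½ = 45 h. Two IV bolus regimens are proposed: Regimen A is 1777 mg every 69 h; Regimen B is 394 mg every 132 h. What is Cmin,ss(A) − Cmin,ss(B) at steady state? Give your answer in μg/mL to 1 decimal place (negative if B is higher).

Regimen A: f = (1/2)^(69/45) ≈ 0.3455; Cmin,ss = (1777/47)·f/(1−f) ≈ 19.959 μg/mL.
Regimen B: f = (1/2)^(132/45) ≈ 0.1309; Cmin,ss = (394/47)·f/(1−f) ≈ 1.263 μg/mL.
Difference ≈ 19.959 − 1.263 ≈ 18.696 μg/mL.

18.7 μg/mL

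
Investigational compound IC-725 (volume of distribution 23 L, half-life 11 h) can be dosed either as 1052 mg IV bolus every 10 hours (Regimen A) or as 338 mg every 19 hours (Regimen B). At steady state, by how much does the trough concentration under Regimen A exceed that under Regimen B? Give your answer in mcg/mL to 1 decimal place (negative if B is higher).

Regimen A: f = (1/2)^(10/11) ≈ 0.5325; Cmin,ss = (1052/23)·f/(1−f) ≈ 52.099 mcg/mL.
Regimen B: f = (1/2)^(19/11) ≈ 0.3020; Cmin,ss = (338/23)·f/(1−f) ≈ 6.358 mcg/mL.
Difference ≈ 52.099 − 6.358 ≈ 45.741 mcg/mL.

45.7 mcg/mL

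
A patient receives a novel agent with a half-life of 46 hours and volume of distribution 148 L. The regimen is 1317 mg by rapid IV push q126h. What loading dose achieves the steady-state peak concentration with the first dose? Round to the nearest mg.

1549 mg

f = (1/2)^(126/46) ≈ 0.149775; accumulation ratio R = 1/(1−f) ≈ 1.17616.
Loading dose to hit Cmax,ss on first dose: D_load = D_maint·R ≈ 1317 × 1.17616 ≈ 1549.00 mg.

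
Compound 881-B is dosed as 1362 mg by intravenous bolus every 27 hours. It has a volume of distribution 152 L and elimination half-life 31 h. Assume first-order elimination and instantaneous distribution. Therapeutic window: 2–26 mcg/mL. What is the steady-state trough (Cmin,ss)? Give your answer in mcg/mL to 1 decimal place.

Over one 27-h interval, 27/31 ≈ 0.87097 half-lives elapse, leaving f ≈ 0.5468 of each dose.
At steady state, accumulation factor R = 1/(1 − e^(−kτ)) ≈ 2.2065.
Each bolus raises the concentration by D/Vd = 1362/152 ≈ 8.961 mcg/mL.
Cmax,ss = C₀/(1 − f) ≈ 8.961/0.4532 ≈ 19.773 mcg/mL.
One interval later, Cmin,ss = Cmax,ss·e^(−kτ) ≈ 19.773 × 0.5468 ≈ 10.812 mcg/mL.
Trough 10.8 mcg/mL vs MEC 2 mcg/mL: adequate.

10.8 mcg/mL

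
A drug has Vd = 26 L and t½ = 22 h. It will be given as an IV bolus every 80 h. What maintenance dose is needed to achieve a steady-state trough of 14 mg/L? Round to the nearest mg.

τ/t½ = 80/22 ≈ 3.6364, so f = (1/2)^(80/22) ≈ 0.080417.
Cmin,ss = (D/Vd)·f/(1−f), so D = Cmin,ss·Vd·(1−f)/f.
D = 14 × 26 × (1−f)/f ≈ 14 × 26 × 11.43518 ≈ 4162.41 mg.

4162 mg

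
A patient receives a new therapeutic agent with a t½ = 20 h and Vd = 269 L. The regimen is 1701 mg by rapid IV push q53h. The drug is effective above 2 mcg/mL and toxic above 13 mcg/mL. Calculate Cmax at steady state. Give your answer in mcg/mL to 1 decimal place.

Over one 53-h interval, 53/20 ≈ 2.65 half-lives elapse, leaving f ≈ 0.1593 of each dose.
At steady state, accumulation factor R = 1/(1 − e^(−kτ)) ≈ 1.1895.
Single-dose peak C₀ = D/Vd = 1701/269 ≈ 6.323 mcg/mL.
Steady-state peak Cmax,ss = C₀·R ≈ 6.323 × 1.1895 ≈ 7.521 mcg/mL.
Peak 7.5 mcg/mL vs MTC 13 mcg/mL: below toxic threshold.

7.5 mcg/mL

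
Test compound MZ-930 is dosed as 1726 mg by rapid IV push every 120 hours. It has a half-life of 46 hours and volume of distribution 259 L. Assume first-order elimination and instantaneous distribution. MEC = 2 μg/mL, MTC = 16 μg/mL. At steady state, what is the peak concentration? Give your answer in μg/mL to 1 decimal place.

τ/t½ = 120/46 ≈ 2.6087, so fraction remaining f = (1/2)^(120/46) ≈ 0.1639.
Accumulation ratio R = 1/(1 − f) ≈ 1/0.8361 ≈ 1.1960.
Single-dose peak C₀ = D/Vd = 1726/259 ≈ 6.664 μg/mL.
Cmax,ss = C₀/(1 − f) ≈ 6.664/0.8361 ≈ 7.970 μg/mL.
Peak 8.0 μg/mL vs MTC 16 μg/mL: below toxic threshold.

8.0 μg/mL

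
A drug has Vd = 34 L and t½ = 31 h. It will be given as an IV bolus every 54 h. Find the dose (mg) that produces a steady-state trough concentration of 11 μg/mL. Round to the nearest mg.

877 mg

τ/t½ = 54/31 ≈ 1.7419, so f = (1/2)^(54/31) ≈ 0.298968.
Cmin,ss = (D/Vd)·f/(1−f), so D = Cmin,ss·Vd·(1−f)/f.
D = 11 × 34 × (1−f)/f ≈ 11 × 34 × 2.34484 ≈ 876.97 mg.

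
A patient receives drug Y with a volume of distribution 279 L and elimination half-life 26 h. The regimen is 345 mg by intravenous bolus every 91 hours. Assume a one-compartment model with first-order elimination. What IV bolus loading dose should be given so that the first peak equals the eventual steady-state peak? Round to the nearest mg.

f = (1/2)^(91/26) ≈ 0.088388; accumulation ratio R = 1/(1−f) ≈ 1.09696.
Loading dose to hit Cmax,ss on first dose: D_load = D_maint·R ≈ 345 × 1.09696 ≈ 378.45 mg.

378 mg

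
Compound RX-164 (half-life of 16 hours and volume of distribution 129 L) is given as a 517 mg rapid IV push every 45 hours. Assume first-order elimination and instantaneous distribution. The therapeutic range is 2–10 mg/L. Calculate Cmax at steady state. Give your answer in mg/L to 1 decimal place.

k = ln2/t½ = ln2/16 ≈ 0.043322 h⁻¹; fraction remaining f = e^(−kτ) = e^(−0.043322×45) ≈ 0.1423.
Accumulation ratio R = 1/(1 − f) ≈ 1/0.8577 ≈ 1.1659.
Each bolus raises the concentration by D/Vd = 517/129 ≈ 4.008 mg/L.
Cmax,ss = C₀/(1 − f) ≈ 4.008/0.8577 ≈ 4.673 mg/L.
Peak 4.7 mg/L vs MTC 10 mg/L: below toxic threshold.

4.7 mg/L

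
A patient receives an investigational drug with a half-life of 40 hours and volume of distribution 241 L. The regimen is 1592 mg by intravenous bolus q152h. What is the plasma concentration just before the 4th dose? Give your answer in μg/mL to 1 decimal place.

0.5 μg/mL

f = (1/2)^(τ/t½) = (1/2)^(152/40) ≈ 0.0718.
C₀ = D/Vd = 1592/241 ≈ 6.606 μg/mL.
Before the 4th dose, 3 doses have been given. Superposition: Cmin = C₀·(f + f² + … + f^3).
≈ 6.606 × (0.0718 + 0.0052 + 0.0004) ≈ 6.606 × 0.0774 ≈ 0.511 μg/mL.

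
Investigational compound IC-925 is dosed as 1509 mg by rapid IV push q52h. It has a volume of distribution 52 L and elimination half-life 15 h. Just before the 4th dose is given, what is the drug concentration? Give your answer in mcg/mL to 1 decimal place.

2.9 mcg/mL

f = (1/2)^(τ/t½) = (1/2)^(52/15) ≈ 0.0905.
C₀ = D/Vd = 1509/52 ≈ 29.019 mcg/mL.
Before the 4th dose, 3 doses have been given. Superposition: Cmin = C₀·(f + f² + … + f^3).
≈ 29.019 × (0.0905 + 0.0082 + 0.0007) ≈ 29.019 × 0.0994 ≈ 2.884 mcg/mL.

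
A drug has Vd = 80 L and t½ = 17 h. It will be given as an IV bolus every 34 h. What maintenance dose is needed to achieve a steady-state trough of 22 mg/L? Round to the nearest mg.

τ/t½ = 34/17 ≈ 2, so f = (1/2)^(34/17) ≈ 0.250000.
Cmin,ss = (D/Vd)·f/(1−f), so D = Cmin,ss·Vd·(1−f)/f.
D = 22 × 80 × (1−f)/f ≈ 22 × 80 × 3.00000 ≈ 5280.00 mg.

5280 mg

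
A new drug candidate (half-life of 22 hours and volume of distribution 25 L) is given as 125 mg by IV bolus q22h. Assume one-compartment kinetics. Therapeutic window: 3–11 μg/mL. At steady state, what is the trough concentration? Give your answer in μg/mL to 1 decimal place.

The dosing interval is 1 half-life, so f = 2^(−1) = 0.5.
Accumulation ratio R = 1/(1 − f) = 1/0.5 = 2/1.
Single-dose peak C₀ = D/Vd = 125/25 = 5 μg/mL.
Steady-state peak Cmax,ss = C₀·R = 5 × 2/1 ≈ 10.000 μg/mL.
Steady-state trough Cmin,ss = Cmax,ss·f ≈ 10.000 × 0.5 ≈ 5.000 μg/mL.
Trough 5.0 μg/mL vs MEC 3 μg/mL: adequate.

5.0 μg/mL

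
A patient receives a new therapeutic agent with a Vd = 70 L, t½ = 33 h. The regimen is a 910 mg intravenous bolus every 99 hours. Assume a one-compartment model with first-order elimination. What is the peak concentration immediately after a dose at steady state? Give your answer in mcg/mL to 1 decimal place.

14.9 mcg/mL

τ = 99 h = 3 half-lives, so f = (1/2)^3 = 0.125.
Accumulation ratio R = 1/(1 − f) = 1/0.875 = 8/7.
Single-dose peak C₀ = D/Vd = 910/70 = 13 mcg/mL.
Steady-state peak Cmax,ss = C₀·R = 13 × 8/7 ≈ 14.857 mcg/mL.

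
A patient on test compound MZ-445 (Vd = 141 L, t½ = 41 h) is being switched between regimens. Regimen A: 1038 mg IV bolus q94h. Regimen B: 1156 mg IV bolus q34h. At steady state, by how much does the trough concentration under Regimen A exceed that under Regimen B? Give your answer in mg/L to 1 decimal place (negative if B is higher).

-8.7 mg/L

Regimen A: f = (1/2)^(94/41) ≈ 0.2041; Cmin,ss = (1038/141)·f/(1−f) ≈ 1.888 mg/L.
Regimen B: f = (1/2)^(34/41) ≈ 0.5628; Cmin,ss = (1156/141)·f/(1−f) ≈ 10.554 mg/L.
Difference ≈ 1.888 − 10.554 ≈ -8.666 mg/L.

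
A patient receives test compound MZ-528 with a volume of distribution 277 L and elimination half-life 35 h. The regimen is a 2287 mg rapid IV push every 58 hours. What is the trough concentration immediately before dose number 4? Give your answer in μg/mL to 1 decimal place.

f = (1/2)^(τ/t½) = (1/2)^(58/35) ≈ 0.3171.
C₀ = D/Vd = 2287/277 ≈ 8.256 μg/mL.
Before the 4th dose, 3 doses have been given. Superposition: Cmin = C₀·(f + f² + … + f^3).
≈ 8.256 × (0.3171 + 0.1006 + 0.0319) ≈ 8.256 × 0.4496 ≈ 3.712 μg/mL.

3.7 μg/mL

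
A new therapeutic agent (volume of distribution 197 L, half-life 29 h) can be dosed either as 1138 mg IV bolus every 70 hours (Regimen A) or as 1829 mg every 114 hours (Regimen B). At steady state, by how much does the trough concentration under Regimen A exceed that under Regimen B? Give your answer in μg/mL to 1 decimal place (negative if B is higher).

0.7 μg/mL

Regimen A: f = (1/2)^(70/29) ≈ 0.1877; Cmin,ss = (1138/197)·f/(1−f) ≈ 1.335 μg/mL.
Regimen B: f = (1/2)^(114/29) ≈ 0.0656; Cmin,ss = (1829/197)·f/(1−f) ≈ 0.652 μg/mL.
Difference ≈ 1.335 − 0.652 ≈ 0.683 μg/mL.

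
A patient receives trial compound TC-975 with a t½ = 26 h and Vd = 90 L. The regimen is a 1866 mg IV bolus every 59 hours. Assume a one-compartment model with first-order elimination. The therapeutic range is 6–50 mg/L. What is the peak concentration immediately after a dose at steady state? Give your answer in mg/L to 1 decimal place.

τ/t½ = 59/26 ≈ 2.2692, so fraction remaining f = (1/2)^(59/26) ≈ 0.2074.
Accumulation ratio R = 1/(1 − f) ≈ 1/0.7926 ≈ 1.2617.
Each bolus raises the concentration by D/Vd = 1866/90 ≈ 20.733 mg/L.
Cmax,ss = C₀/(1 − f) ≈ 20.733/0.7926 ≈ 26.158 mg/L.
Peak 26.2 mg/L vs MTC 50 mg/L: below toxic threshold.

26.2 mg/L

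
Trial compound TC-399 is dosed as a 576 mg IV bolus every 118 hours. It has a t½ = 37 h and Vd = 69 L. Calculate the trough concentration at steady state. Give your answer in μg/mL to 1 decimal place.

Over one 118-h interval, 118/37 ≈ 3.1892 half-lives elapse, leaving f ≈ 0.1096 of each dose.
At steady state, accumulation factor R = 1/(1 − e^(−kτ)) ≈ 1.1231.
Each bolus raises the concentration by D/Vd = 576/69 ≈ 8.348 μg/mL.
Steady-state peak Cmax,ss = C₀·R ≈ 8.348 × 1.1231 ≈ 9.376 μg/mL.
Steady-state trough Cmin,ss = Cmax,ss·f ≈ 9.376 × 0.1096 ≈ 1.028 μg/mL.

1.0 μg/mL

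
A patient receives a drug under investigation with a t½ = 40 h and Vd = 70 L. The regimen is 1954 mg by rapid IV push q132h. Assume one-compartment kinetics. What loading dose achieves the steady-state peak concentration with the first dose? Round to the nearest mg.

f = (1/2)^(132/40) ≈ 0.101532; accumulation ratio R = 1/(1−f) ≈ 1.11301.
Loading dose to hit Cmax,ss on first dose: D_load = D_maint·R ≈ 1954 × 1.11301 ≈ 2174.82 mg.

2175 mg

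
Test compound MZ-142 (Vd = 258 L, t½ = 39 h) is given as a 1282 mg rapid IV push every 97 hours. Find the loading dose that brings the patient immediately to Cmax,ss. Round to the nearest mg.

1560 mg

f = (1/2)^(97/39) ≈ 0.178355; accumulation ratio R = 1/(1−f) ≈ 1.21707.
Loading dose to hit Cmax,ss on first dose: D_load = D_maint·R ≈ 1282 × 1.21707 ≈ 1560.28 mg.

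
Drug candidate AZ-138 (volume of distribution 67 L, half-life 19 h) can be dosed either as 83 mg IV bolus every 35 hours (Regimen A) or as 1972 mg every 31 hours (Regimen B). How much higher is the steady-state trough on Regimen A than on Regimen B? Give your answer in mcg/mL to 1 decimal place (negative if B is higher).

-13.5 mcg/mL

Regimen A: f = (1/2)^(35/19) ≈ 0.2789; Cmin,ss = (83/67)·f/(1−f) ≈ 0.479 mcg/mL.
Regimen B: f = (1/2)^(31/19) ≈ 0.3227; Cmin,ss = (1972/67)·f/(1−f) ≈ 14.023 mcg/mL.
Difference ≈ 0.479 − 14.023 ≈ -13.544 mcg/mL.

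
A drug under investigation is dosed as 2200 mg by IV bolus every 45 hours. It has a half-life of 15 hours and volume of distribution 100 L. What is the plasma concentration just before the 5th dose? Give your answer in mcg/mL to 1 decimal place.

f = (1/2)^(τ/t½) = (1/2)^(45/15) ≈ 0.1250.
C₀ = D/Vd = 2200/100 ≈ 22.000 mcg/mL.
Before the 5th dose, 4 doses have been given. Superposition: Cmin = C₀·(f + f² + … + f^4).
≈ 22.000 × (0.1250 + 0.0156 + 0.0020 + 0.0002) ≈ 22.000 × 0.1428 ≈ 3.142 mcg/mL.

3.1 mcg/mL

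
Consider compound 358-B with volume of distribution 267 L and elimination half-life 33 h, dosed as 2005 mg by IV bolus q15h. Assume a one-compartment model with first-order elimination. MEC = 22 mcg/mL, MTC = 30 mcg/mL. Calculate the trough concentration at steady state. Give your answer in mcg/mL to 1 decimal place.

k = ln2/t½ = ln2/33 ≈ 0.021004 h⁻¹; fraction remaining f = e^(−kτ) = e^(−0.021004×15) ≈ 0.7297.
At steady state, accumulation factor R = 1/(1 − e^(−kτ)) ≈ 3.6996.
Single-dose peak C₀ = D/Vd = 2005/267 ≈ 7.509 mcg/mL.
Steady-state peak Cmax,ss = C₀·R ≈ 7.509 × 3.6996 ≈ 27.780 mcg/mL.
One interval later, Cmin,ss = Cmax,ss·e^(−kτ) ≈ 27.780 × 0.7297 ≈ 20.271 mcg/mL.
Trough 20.3 mcg/mL vs MEC 22 mcg/mL: subtherapeutic.

20.3 mcg/mL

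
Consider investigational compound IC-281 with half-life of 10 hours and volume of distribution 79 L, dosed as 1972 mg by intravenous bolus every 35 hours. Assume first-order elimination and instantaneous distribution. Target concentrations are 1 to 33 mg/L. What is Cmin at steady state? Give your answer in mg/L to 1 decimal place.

2.4 mg/L

k = ln2/t½ = ln2/10 ≈ 0.069315 h⁻¹; fraction remaining f = e^(−kτ) = e^(−0.069315×35) ≈ 0.0884.
Each bolus raises the concentration by D/Vd = 1972/79 ≈ 24.962 mg/L.
Steady-state trough Cmin,ss = C₀·f/(1−f) ≈ 24.962 × 0.0884/0.9116 ≈ 2.421 mg/L.
Trough 2.4 mg/L vs MEC 1 mg/L: adequate.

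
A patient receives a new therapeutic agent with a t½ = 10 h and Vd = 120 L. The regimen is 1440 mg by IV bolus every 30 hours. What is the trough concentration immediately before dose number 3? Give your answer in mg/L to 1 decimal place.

f = (1/2)^(τ/t½) = (1/2)^(30/10) ≈ 0.1250.
C₀ = D/Vd = 1440/120 ≈ 12.000 mg/L.
Before the 3rd dose, 2 doses have been given. Superposition: Cmin = C₀·(f + f²).
≈ 12.000 × (0.1250 + 0.0156) ≈ 12.000 × 0.1406 ≈ 1.687 mg/L.

1.7 mg/L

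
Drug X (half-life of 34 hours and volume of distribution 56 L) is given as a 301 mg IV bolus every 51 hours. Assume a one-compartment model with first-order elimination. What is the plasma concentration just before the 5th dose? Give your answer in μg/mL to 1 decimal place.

2.9 μg/mL

f = (1/2)^(τ/t½) = (1/2)^(51/34) ≈ 0.3536.
C₀ = D/Vd = 301/56 ≈ 5.375 μg/mL.
Before the 5th dose, 4 doses have been given. Superposition: Cmin = C₀·(f + f² + … + f^4).
≈ 5.375 × (0.3536 + 0.1250 + 0.0442 + 0.0156) ≈ 5.375 × 0.5384 ≈ 2.894 μg/mL.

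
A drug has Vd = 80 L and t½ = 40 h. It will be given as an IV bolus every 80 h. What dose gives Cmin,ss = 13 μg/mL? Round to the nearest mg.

τ/t½ = 80/40 ≈ 2, so f = (1/2)^(80/40) ≈ 0.250000.
Cmin,ss = (D/Vd)·f/(1−f), so D = Cmin,ss·Vd·(1−f)/f.
D = 13 × 80 × (1−f)/f ≈ 13 × 80 × 3.00000 ≈ 3120.00 mg.

3120 mg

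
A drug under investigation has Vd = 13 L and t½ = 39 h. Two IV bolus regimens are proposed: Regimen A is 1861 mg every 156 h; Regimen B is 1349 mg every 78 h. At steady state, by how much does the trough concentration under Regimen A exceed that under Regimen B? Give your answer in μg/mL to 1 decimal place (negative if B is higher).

-25.0 μg/mL

Regimen A: f = (1/2)^(156/39) ≈ 0.0625; Cmin,ss = (1861/13)·f/(1−f) ≈ 9.544 μg/mL.
Regimen B: f = (1/2)^(78/39) ≈ 0.2500; Cmin,ss = (1349/13)·f/(1−f) ≈ 34.590 μg/mL.
Difference ≈ 9.544 − 34.590 ≈ -25.046 μg/mL.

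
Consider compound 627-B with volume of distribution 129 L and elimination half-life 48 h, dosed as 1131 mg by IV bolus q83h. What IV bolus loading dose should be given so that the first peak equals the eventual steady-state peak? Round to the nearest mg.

f = (1/2)^(83/48) ≈ 0.301626; accumulation ratio R = 1/(1−f) ≈ 1.43190.
Loading dose to hit Cmax,ss on first dose: D_load = D_maint·R ≈ 1131 × 1.43190 ≈ 1619.48 mg.

1619 mg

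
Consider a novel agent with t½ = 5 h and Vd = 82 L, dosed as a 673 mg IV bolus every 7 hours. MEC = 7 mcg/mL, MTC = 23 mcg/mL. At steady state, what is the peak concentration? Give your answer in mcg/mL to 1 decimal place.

Over one 7-h interval, 7/5 ≈ 1.4 half-lives elapse, leaving f ≈ 0.3789 of each dose.
Accumulation ratio R = 1/(1 − f) ≈ 1/0.6211 ≈ 1.6100.
Single-dose peak C₀ = D/Vd = 673/82 ≈ 8.207 mcg/mL.
Cmax,ss = C₀/(1 − f) ≈ 8.207/0.6211 ≈ 13.214 mcg/mL.
Peak 13.2 mcg/mL vs MTC 23 mcg/mL: below toxic threshold.

13.2 mcg/mL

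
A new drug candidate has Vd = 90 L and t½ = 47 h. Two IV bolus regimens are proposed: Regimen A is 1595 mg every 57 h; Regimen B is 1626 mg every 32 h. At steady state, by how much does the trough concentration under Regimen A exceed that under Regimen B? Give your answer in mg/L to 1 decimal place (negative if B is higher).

-16.5 mg/L

Regimen A: f = (1/2)^(57/47) ≈ 0.4314; Cmin,ss = (1595/90)·f/(1−f) ≈ 13.446 mg/L.
Regimen B: f = (1/2)^(32/47) ≈ 0.6238; Cmin,ss = (1626/90)·f/(1−f) ≈ 29.957 mg/L.
Difference ≈ 13.446 − 29.957 ≈ -16.511 mg/L.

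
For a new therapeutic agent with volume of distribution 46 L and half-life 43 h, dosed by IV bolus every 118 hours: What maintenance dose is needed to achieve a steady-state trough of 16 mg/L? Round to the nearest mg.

τ/t½ = 118/43 ≈ 2.7442, so f = (1/2)^(118/43) ≈ 0.149251.
Cmin,ss = (D/Vd)·f/(1−f), so D = Cmin,ss·Vd·(1−f)/f.
D = 16 × 46 × (1−f)/f ≈ 16 × 46 × 5.70012 ≈ 4195.29 mg.

4195 mg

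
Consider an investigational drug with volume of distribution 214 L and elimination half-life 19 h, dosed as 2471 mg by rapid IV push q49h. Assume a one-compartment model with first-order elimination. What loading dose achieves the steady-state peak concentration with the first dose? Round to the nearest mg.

f = (1/2)^(49/19) ≈ 0.167363; accumulation ratio R = 1/(1−f) ≈ 1.20100.
Loading dose to hit Cmax,ss on first dose: D_load = D_maint·R ≈ 2471 × 1.20100 ≈ 2967.67 mg.

2968 mg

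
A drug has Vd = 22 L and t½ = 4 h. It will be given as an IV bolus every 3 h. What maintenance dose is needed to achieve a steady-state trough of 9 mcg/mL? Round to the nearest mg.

τ/t½ = 3/4 ≈ 0.75, so f = (1/2)^(3/4) ≈ 0.594604.
Cmin,ss = (D/Vd)·f/(1−f), so D = Cmin,ss·Vd·(1−f)/f.
D = 9 × 22 × (1−f)/f ≈ 9 × 22 × 0.68179 ≈ 134.99 mg.

135 mg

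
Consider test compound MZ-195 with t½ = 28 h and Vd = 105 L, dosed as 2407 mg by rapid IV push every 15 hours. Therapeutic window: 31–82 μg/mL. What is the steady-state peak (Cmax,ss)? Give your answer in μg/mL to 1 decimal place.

τ/t½ = 15/28 ≈ 0.53571, so fraction remaining f = (1/2)^(15/28) ≈ 0.6898.
At steady state, accumulation factor R = 1/(1 − e^(−kτ)) ≈ 3.2237.
Single-dose peak C₀ = D/Vd = 2407/105 ≈ 22.924 μg/mL.
Steady-state peak Cmax,ss = C₀·R ≈ 22.924 × 3.2237 ≈ 73.900 μg/mL.
Peak 73.9 μg/mL vs MTC 82 μg/mL: below toxic threshold.

73.9 μg/mL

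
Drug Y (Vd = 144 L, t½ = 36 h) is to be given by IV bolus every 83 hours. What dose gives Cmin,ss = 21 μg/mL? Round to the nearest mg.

τ/t½ = 83/36 ≈ 2.3056, so f = (1/2)^(83/36) ≈ 0.202283.
Cmin,ss = (D/Vd)·f/(1−f), so D = Cmin,ss·Vd·(1−f)/f.
D = 21 × 144 × (1−f)/f ≈ 21 × 144 × 3.94357 ≈ 11925.36 mg.

11925 mg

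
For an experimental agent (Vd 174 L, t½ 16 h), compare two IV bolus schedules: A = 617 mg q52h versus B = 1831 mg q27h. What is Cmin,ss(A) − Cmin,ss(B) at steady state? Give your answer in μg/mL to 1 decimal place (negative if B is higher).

Regimen A: f = (1/2)^(52/16) ≈ 0.1051; Cmin,ss = (617/174)·f/(1−f) ≈ 0.416 μg/mL.
Regimen B: f = (1/2)^(27/16) ≈ 0.3105; Cmin,ss = (1831/174)·f/(1−f) ≈ 4.739 μg/mL.
Difference ≈ 0.416 − 4.739 ≈ -4.323 μg/mL.

-4.3 μg/mL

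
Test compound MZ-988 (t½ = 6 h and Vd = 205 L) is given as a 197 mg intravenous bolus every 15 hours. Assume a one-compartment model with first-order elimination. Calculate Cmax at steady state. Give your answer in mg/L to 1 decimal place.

Over one 15-h interval, 15/6 ≈ 2.5 half-lives elapse, leaving f ≈ 0.1768 of each dose.
Accumulation ratio R = 1/(1 − f) ≈ 1/0.8232 ≈ 1.2148.
Each bolus raises the concentration by D/Vd = 197/205 ≈ 0.961 mg/L.
Steady-state peak Cmax,ss = C₀·R ≈ 0.961 × 1.2148 ≈ 1.167 mg/L.

1.2 mg/L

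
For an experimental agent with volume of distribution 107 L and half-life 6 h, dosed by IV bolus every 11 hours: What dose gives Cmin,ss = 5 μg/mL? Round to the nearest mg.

1372 mg

τ/t½ = 11/6 ≈ 1.8333, so f = (1/2)^(11/6) ≈ 0.280616.
Cmin,ss = (D/Vd)·f/(1−f), so D = Cmin,ss·Vd·(1−f)/f.
D = 5 × 107 × (1−f)/f ≈ 5 × 107 × 2.56359 ≈ 1371.52 mg.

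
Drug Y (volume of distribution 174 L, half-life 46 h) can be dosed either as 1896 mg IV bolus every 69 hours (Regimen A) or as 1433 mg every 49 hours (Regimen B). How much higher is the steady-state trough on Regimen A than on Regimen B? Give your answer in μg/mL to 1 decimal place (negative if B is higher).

Regimen A: f = (1/2)^(69/46) ≈ 0.3536; Cmin,ss = (1896/174)·f/(1−f) ≈ 5.961 μg/mL.
Regimen B: f = (1/2)^(49/46) ≈ 0.4779; Cmin,ss = (1433/174)·f/(1−f) ≈ 7.538 μg/mL.
Difference ≈ 5.961 − 7.538 ≈ -1.577 μg/mL.

-1.6 μg/mL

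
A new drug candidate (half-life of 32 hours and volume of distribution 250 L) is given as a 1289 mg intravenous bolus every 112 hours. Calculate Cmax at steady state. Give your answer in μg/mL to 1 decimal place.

5.7 μg/mL

τ/t½ = 112/32 ≈ 3.5, so fraction remaining f = (1/2)^(112/32) ≈ 0.0884.
At steady state, accumulation factor R = 1/(1 − e^(−kτ)) ≈ 1.0970.
Each bolus raises the concentration by D/Vd = 1289/250 ≈ 5.156 μg/mL.
Cmax,ss = C₀/(1 − f) ≈ 5.156/0.9116 ≈ 5.656 μg/mL.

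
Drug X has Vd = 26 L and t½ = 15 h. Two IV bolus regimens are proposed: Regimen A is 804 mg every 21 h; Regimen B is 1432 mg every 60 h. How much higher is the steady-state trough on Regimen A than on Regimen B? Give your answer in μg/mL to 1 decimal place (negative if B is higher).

15.2 μg/mL

Regimen A: f = (1/2)^(21/15) ≈ 0.3789; Cmin,ss = (804/26)·f/(1−f) ≈ 18.865 μg/mL.
Regimen B: f = (1/2)^(60/15) ≈ 0.0625; Cmin,ss = (1432/26)·f/(1−f) ≈ 3.672 μg/mL.
Difference ≈ 18.865 − 3.672 ≈ 15.193 μg/mL.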